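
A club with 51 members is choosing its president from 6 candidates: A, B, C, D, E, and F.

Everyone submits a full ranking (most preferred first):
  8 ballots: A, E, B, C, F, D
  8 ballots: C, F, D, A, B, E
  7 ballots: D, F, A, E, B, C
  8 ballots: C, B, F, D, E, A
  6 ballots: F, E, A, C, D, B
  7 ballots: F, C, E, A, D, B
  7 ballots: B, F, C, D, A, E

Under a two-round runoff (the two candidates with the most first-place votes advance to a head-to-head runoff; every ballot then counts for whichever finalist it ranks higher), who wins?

Round 1 first-place votes: A 8, B 7, C 16, D 7, E 0, F 13. C and F advance.
Runoff: C is ranked above F on 24 ballots, F above C on 27.

F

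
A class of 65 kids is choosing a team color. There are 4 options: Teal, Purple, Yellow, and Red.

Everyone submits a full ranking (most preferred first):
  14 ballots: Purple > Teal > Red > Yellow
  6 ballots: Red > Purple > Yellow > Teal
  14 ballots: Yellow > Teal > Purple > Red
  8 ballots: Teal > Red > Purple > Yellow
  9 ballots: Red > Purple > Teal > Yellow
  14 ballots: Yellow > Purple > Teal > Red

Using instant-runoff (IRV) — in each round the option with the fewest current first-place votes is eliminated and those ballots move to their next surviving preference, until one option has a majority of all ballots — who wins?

Red

Round 1: Teal 8, Purple 14, Yellow 28, Red 15. Teal eliminated.
Round 2: Purple 14, Yellow 28, Red 23. Purple eliminated.
Round 3: Yellow 28, Red 37. Red has a majority (≥33).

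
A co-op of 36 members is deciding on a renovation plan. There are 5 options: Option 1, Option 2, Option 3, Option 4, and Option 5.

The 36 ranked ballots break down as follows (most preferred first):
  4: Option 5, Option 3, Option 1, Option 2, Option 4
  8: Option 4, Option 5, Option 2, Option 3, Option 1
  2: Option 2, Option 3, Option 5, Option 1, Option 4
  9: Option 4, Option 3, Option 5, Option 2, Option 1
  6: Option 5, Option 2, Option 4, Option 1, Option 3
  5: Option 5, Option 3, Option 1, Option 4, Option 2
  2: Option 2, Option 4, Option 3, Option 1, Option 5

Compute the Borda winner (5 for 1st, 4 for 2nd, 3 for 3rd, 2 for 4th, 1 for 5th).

Option 1: 4×3 + 8×1 + 2×2 + 9×1 + 6×2 + 5×3 + 2×2 = 64
Option 2: 4×2 + 8×3 + 2×5 + 9×2 + 6×4 + 5×1 + 2×5 = 99
Option 3: 4×4 + 8×2 + 2×4 + 9×4 + 6×1 + 5×4 + 2×3 = 108
Option 4: 4×1 + 8×5 + 2×1 + 9×5 + 6×3 + 5×2 + 2×4 = 127
Option 5: 4×5 + 8×4 + 2×3 + 9×3 + 6×5 + 5×5 + 2×1 = 142

Option 5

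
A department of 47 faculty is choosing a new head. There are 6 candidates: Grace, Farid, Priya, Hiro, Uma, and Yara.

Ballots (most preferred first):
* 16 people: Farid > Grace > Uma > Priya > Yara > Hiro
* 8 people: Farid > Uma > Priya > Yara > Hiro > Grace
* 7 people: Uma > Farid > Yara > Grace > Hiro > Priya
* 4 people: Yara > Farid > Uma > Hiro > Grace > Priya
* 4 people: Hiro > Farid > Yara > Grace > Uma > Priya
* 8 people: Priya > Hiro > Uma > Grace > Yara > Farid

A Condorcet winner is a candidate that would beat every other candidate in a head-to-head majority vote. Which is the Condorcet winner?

Farid vs Grace: 39–8
Farid vs Priya: 39–8
Farid vs Hiro: 35–12
Farid vs Uma: 32–15
Farid vs Yara: 35–12
Farid beats every other candidate.

Farid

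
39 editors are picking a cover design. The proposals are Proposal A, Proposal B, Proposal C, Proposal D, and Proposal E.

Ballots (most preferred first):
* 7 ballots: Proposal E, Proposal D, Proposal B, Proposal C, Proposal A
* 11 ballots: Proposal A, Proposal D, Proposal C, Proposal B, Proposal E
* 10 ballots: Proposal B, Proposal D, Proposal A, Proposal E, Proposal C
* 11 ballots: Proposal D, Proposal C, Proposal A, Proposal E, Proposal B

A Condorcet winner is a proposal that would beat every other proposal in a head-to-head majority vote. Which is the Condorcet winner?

Proposal D vs Proposal A: 28–11
Proposal D vs Proposal B: 29–10
Proposal D vs Proposal C: 39–0
Proposal D vs Proposal E: 32–7
Proposal D beats every other proposal.

Proposal D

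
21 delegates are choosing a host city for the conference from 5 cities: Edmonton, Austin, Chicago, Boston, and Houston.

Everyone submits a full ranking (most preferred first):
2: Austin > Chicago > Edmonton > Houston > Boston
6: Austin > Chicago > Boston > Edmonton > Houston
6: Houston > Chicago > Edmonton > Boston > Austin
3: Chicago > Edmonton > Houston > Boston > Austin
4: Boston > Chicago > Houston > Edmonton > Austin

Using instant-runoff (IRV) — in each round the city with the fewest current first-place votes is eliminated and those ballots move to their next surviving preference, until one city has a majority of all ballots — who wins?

Houston

Round 1: Edmonton 0, Austin 8, Chicago 3, Boston 4, Houston 6. Edmonton eliminated.
Round 2: Austin 8, Chicago 3, Boston 4, Houston 6. Chicago eliminated.
Round 3: Austin 8, Boston 4, Houston 9. Boston eliminated.
Round 4: Austin 8, Houston 13. Houston has a majority (≥11).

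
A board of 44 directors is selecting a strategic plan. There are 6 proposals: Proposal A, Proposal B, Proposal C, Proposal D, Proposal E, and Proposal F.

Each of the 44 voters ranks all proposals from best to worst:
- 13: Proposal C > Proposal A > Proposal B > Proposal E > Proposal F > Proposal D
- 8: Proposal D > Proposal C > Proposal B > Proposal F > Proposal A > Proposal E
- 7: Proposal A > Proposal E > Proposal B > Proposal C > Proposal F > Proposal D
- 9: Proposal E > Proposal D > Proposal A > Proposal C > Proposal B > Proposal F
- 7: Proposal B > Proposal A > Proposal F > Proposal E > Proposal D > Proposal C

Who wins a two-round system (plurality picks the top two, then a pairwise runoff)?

Round 1 first-place votes: Proposal A 7, Proposal B 7, Proposal C 13, Proposal D 8, Proposal E 9, Proposal F 0. Proposal C and Proposal E advance.
Runoff: Proposal C is ranked above Proposal E on 21 ballots, Proposal E above Proposal C on 23.

Proposal E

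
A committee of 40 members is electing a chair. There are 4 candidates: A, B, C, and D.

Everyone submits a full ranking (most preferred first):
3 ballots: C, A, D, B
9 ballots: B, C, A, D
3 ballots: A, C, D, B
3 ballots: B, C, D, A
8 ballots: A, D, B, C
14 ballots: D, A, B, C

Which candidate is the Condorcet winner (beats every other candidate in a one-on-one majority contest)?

A

A vs B: 28–12
A vs C: 25–15
A vs D: 23–17
A beats every other candidate.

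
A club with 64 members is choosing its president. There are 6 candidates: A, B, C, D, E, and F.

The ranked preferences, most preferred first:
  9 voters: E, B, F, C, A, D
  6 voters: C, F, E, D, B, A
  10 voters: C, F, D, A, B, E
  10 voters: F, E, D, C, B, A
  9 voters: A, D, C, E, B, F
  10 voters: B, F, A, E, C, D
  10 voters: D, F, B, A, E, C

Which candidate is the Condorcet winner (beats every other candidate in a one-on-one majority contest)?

F vs A: 55–9
F vs B: 36–28
F vs C: 39–25
F vs D: 45–19
F vs E: 46–18
F beats every other candidate.

F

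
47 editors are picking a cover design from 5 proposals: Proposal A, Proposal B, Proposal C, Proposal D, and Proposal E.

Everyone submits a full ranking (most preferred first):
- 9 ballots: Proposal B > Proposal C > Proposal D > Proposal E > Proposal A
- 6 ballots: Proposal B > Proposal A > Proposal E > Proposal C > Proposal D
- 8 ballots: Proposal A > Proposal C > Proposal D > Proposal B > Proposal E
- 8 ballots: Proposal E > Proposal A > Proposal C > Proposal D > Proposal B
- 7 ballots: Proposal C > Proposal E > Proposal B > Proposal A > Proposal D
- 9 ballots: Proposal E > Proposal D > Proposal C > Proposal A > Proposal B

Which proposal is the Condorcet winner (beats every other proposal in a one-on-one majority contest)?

Proposal C

Proposal C vs Proposal A: 25–22
Proposal C vs Proposal B: 32–15
Proposal C vs Proposal D: 38–9
Proposal C vs Proposal E: 24–23
Proposal C beats every other proposal.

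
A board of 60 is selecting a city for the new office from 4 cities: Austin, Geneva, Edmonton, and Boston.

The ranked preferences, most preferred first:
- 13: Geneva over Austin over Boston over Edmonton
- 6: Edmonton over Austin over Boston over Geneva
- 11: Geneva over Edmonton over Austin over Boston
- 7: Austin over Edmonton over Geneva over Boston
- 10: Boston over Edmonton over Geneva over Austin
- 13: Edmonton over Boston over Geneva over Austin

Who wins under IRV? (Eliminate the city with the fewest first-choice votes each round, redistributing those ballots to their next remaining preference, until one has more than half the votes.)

Round 1: Austin 7, Geneva 24, Edmonton 19, Boston 10. Austin eliminated.
Round 2: Geneva 24, Edmonton 26, Boston 10. Boston eliminated.
Round 3: Geneva 24, Edmonton 36. Edmonton has a majority (≥31).

Edmonton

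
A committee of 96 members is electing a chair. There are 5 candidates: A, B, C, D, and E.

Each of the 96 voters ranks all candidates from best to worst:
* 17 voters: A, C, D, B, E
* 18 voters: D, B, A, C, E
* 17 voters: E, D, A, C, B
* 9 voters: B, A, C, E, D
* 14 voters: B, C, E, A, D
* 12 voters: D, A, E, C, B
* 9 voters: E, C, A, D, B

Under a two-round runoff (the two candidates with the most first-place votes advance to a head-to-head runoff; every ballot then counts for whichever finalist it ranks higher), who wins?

E

Round 1 first-place votes: A 17, B 23, C 0, D 30, E 26. D and E advance.
Runoff: D is ranked above E on 47 ballots, E above D on 49.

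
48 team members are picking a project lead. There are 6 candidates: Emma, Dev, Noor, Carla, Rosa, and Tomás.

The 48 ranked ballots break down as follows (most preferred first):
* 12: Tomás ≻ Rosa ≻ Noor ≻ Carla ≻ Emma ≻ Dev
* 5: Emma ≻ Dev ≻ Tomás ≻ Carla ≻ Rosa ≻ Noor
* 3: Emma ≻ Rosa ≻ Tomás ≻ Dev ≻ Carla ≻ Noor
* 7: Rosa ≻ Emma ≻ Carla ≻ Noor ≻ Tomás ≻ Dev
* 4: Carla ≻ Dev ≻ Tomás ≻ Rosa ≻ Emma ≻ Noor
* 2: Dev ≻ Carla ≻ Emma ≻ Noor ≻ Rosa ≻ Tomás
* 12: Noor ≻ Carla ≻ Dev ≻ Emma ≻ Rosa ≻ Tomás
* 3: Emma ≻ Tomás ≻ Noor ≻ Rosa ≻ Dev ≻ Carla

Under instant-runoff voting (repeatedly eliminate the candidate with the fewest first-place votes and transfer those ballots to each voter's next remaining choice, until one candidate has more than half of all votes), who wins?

Emma

Round 1: Emma 11, Dev 2, Noor 12, Carla 4, Rosa 7, Tomás 12. Dev eliminated.
Round 2: Emma 11, Noor 12, Carla 6, Rosa 7, Tomás 12. Carla eliminated.
Round 3: Emma 13, Noor 12, Rosa 7, Tomás 16. Rosa eliminated.
Round 4: Emma 20, Noor 12, Tomás 16. Noor eliminated.
Round 5: Emma 32, Tomás 16. Emma has a majority (≥25).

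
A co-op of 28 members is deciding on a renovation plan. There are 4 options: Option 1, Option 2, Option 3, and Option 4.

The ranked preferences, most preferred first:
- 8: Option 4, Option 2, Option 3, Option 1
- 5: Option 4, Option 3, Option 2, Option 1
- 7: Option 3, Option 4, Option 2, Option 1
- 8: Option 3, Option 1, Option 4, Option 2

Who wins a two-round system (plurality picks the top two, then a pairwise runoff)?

Option 3

Round 1 first-place votes: Option 1 0, Option 2 0, Option 3 15, Option 4 13. Option 3 and Option 4 advance.
Runoff: Option 3 is ranked above Option 4 on 15 ballots, Option 4 above Option 3 on 13.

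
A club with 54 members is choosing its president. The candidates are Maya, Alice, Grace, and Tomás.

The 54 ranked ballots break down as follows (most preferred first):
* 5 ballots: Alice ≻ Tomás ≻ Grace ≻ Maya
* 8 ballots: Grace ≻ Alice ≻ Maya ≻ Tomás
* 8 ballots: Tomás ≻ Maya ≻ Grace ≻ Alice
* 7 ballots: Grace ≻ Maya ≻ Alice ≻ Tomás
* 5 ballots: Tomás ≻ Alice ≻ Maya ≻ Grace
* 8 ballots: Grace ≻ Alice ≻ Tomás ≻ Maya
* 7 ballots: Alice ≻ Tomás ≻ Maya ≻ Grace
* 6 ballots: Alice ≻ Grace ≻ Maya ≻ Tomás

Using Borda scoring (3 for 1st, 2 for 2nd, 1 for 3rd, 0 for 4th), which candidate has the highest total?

Alice

Maya: 5×0 + 8×1 + 8×2 + 7×2 + 5×1 + 8×0 + 7×1 + 6×1 = 56
Alice: 5×3 + 8×2 + 8×0 + 7×1 + 5×2 + 8×2 + 7×3 + 6×3 = 103
Grace: 5×1 + 8×3 + 8×1 + 7×3 + 5×0 + 8×3 + 7×0 + 6×2 = 94
Tomás: 5×2 + 8×0 + 8×3 + 7×0 + 5×3 + 8×1 + 7×2 + 6×0 = 71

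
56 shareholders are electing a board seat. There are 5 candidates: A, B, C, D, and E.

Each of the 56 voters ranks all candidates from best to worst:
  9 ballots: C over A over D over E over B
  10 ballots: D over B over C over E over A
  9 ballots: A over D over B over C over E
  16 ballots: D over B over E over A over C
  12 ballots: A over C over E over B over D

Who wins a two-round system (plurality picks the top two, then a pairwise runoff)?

Round 1 first-place votes: A 21, B 0, C 9, D 26, E 0. D and A advance.
Runoff: D is ranked above A on 26 ballots, A above D on 30.

A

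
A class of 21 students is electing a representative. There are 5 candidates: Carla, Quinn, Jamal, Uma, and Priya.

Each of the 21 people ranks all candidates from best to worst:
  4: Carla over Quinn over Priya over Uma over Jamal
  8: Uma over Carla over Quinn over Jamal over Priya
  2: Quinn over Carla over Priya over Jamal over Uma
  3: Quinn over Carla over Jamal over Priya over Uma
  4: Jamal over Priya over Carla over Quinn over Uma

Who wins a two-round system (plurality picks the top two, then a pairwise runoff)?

Quinn

Round 1 first-place votes: Carla 4, Quinn 5, Jamal 4, Uma 8, Priya 0. Uma and Quinn advance.
Runoff: Uma is ranked above Quinn on 8 ballots, Quinn above Uma on 13.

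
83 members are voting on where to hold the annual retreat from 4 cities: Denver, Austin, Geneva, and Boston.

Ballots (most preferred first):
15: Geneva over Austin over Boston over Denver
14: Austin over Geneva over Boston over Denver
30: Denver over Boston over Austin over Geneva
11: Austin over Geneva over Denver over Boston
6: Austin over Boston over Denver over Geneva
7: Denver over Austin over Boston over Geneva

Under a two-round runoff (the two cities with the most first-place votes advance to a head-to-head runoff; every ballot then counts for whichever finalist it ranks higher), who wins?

Austin

Round 1 first-place votes: Denver 37, Austin 31, Geneva 15, Boston 0. Denver and Austin advance.
Runoff: Denver is ranked above Austin on 37 ballots, Austin above Denver on 46.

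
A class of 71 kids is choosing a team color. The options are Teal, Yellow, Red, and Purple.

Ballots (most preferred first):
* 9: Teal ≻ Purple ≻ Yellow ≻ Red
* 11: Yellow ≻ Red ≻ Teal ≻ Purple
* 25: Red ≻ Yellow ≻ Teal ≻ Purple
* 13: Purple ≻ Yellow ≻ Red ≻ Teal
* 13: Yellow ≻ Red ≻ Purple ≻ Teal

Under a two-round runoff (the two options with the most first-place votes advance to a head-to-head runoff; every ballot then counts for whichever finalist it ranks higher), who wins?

Yellow

Round 1 first-place votes: Teal 9, Yellow 24, Red 25, Purple 13. Red and Yellow advance.
Runoff: Red is ranked above Yellow on 25 ballots, Yellow above Red on 46.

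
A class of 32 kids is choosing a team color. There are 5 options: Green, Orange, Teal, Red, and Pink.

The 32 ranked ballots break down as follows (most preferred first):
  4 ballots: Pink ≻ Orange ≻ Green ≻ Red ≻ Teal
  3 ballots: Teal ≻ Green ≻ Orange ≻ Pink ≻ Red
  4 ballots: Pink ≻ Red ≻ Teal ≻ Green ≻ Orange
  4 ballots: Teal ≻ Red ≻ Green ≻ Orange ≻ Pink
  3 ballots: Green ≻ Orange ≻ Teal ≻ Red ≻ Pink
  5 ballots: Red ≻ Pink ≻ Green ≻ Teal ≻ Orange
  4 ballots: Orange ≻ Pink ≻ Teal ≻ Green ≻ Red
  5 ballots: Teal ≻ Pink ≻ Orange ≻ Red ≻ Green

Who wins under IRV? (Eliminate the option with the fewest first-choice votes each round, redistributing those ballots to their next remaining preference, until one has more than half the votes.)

Round 1: Green 3, Orange 4, Teal 12, Red 5, Pink 8. Green eliminated.
Round 2: Orange 7, Teal 12, Red 5, Pink 8. Red eliminated.
Round 3: Orange 7, Teal 12, Pink 13. Orange eliminated.
Round 4: Teal 15, Pink 17. Pink has a majority (≥17).

Pink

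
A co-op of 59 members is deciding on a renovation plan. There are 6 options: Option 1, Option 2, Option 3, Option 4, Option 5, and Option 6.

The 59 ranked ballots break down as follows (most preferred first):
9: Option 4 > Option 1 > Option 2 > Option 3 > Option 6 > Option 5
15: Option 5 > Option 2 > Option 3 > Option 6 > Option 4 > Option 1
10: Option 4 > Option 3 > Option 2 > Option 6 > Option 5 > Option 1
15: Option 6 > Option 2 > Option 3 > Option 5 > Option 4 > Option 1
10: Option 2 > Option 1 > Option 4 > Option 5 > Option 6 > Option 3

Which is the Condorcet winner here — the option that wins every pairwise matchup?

Option 2 vs Option 1: 50–9
Option 2 vs Option 3: 49–10
Option 2 vs Option 4: 40–19
Option 2 vs Option 5: 44–15
Option 2 vs Option 6: 44–15
Option 2 beats every other option.

Option 2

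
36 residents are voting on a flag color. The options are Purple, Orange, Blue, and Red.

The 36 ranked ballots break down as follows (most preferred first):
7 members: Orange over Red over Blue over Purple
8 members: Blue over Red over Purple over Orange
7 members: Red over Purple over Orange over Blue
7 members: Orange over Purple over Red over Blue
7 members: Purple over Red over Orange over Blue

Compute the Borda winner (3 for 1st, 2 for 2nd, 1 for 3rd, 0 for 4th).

Red

Purple: 7×0 + 8×1 + 7×2 + 7×2 + 7×3 = 57
Orange: 7×3 + 8×0 + 7×1 + 7×3 + 7×1 = 56
Blue: 7×1 + 8×3 + 7×0 + 7×0 + 7×0 = 31
Red: 7×2 + 8×2 + 7×3 + 7×1 + 7×2 = 72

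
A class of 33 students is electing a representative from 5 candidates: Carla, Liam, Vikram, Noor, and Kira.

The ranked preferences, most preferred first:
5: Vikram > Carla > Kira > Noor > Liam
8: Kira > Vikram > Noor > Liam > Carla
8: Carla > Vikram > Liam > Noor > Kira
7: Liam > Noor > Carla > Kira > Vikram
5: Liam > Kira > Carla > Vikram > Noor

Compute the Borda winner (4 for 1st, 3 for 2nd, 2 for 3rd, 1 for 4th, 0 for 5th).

Carla: 5×3 + 8×0 + 8×4 + 7×2 + 5×2 = 71
Liam: 5×0 + 8×1 + 8×2 + 7×4 + 5×4 = 72
Vikram: 5×4 + 8×3 + 8×3 + 7×0 + 5×1 = 73
Noor: 5×1 + 8×2 + 8×1 + 7×3 + 5×0 = 50
Kira: 5×2 + 8×4 + 8×0 + 7×1 + 5×3 = 64

Vikram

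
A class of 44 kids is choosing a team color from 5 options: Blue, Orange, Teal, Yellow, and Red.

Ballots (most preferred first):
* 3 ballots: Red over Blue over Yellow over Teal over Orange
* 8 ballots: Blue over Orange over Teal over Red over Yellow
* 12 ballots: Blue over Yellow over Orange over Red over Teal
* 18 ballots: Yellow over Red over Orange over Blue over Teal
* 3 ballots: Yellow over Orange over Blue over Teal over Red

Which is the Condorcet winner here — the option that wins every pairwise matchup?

Blue vs Orange: 23–21
Blue vs Teal: 44–0
Blue vs Yellow: 23–21
Blue vs Red: 23–21
Blue beats every other option.

Blue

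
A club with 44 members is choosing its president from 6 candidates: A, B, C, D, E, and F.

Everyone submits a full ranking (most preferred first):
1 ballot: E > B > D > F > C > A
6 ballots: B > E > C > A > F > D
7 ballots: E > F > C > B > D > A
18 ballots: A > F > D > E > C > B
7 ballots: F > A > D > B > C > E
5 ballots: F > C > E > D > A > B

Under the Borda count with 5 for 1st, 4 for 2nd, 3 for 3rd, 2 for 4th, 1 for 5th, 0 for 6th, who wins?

F

A: 1×0 + 6×2 + 7×0 + 18×5 + 7×4 + 5×1 = 135
B: 1×4 + 6×5 + 7×2 + 18×0 + 7×2 + 5×0 = 62
C: 1×1 + 6×3 + 7×3 + 18×1 + 7×1 + 5×4 = 85
D: 1×3 + 6×0 + 7×1 + 18×3 + 7×3 + 5×2 = 95
E: 1×5 + 6×4 + 7×5 + 18×2 + 7×0 + 5×3 = 115
F: 1×2 + 6×1 + 7×4 + 18×4 + 7×5 + 5×5 = 168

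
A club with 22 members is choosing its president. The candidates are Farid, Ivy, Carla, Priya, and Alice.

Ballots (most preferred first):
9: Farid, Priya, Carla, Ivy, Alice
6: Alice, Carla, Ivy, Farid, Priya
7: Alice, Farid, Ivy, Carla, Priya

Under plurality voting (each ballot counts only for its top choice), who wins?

Alice

First-place votes: Farid 9, Ivy 0, Carla 0, Priya 0, Alice 13.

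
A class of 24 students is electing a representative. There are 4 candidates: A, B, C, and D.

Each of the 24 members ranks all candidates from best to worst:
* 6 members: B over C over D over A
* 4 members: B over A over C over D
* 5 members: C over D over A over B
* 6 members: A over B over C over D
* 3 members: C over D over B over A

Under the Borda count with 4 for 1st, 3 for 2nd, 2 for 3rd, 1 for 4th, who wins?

C

A: 6×1 + 4×3 + 5×2 + 6×4 + 3×1 = 55
B: 6×4 + 4×4 + 5×1 + 6×3 + 3×2 = 69
C: 6×3 + 4×2 + 5×4 + 6×2 + 3×4 = 70
D: 6×2 + 4×1 + 5×3 + 6×1 + 3×3 = 46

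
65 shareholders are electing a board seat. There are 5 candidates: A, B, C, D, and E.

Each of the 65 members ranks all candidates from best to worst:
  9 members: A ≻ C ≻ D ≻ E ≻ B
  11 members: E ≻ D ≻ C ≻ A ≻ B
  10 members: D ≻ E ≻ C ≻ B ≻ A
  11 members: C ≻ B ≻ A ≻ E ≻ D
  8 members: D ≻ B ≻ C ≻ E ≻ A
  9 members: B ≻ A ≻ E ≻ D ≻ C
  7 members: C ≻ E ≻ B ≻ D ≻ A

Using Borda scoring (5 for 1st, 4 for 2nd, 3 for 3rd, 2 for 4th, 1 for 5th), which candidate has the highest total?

C

A: 9×5 + 11×2 + 10×1 + 11×3 + 8×1 + 9×4 + 7×1 = 161
B: 9×1 + 11×1 + 10×2 + 11×4 + 8×4 + 9×5 + 7×3 = 182
C: 9×4 + 11×3 + 10×3 + 11×5 + 8×3 + 9×1 + 7×5 = 222
D: 9×3 + 11×4 + 10×5 + 11×1 + 8×5 + 9×2 + 7×2 = 204
E: 9×2 + 11×5 + 10×4 + 11×2 + 8×2 + 9×3 + 7×4 = 206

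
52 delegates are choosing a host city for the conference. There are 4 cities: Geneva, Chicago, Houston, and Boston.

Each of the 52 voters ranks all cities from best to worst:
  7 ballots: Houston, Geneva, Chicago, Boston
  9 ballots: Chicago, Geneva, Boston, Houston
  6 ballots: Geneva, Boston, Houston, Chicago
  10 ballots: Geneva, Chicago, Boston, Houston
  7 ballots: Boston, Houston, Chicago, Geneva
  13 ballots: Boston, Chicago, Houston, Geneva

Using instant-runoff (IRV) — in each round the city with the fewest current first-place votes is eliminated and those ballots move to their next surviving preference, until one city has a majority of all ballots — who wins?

Round 1: Geneva 16, Chicago 9, Houston 7, Boston 20. Houston eliminated.
Round 2: Geneva 23, Chicago 9, Boston 20. Chicago eliminated.
Round 3: Geneva 32, Boston 20. Geneva has a majority (≥27).

Geneva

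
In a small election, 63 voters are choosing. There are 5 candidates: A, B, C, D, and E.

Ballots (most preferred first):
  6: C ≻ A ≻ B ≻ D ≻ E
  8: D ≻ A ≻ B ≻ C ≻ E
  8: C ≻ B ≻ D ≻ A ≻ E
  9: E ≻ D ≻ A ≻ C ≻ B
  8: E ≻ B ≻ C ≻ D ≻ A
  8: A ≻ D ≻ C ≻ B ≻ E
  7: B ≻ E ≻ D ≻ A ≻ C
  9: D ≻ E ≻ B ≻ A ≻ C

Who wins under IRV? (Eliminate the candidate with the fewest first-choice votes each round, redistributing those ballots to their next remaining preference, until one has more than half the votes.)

Round 1: A 8, B 7, C 14, D 17, E 17. B eliminated.
Round 2: A 8, C 14, D 17, E 24. A eliminated.
Round 3: C 14, D 25, E 24. C eliminated.
Round 4: D 39, E 24. D has a majority (≥32).

D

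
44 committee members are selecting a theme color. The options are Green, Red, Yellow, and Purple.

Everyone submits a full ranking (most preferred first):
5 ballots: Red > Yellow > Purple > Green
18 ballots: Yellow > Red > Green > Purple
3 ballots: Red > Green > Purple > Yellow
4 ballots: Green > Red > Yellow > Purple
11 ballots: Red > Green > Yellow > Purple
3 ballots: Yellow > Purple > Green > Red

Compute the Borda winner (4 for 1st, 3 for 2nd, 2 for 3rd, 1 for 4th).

Red

Green: 5×1 + 18×2 + 3×3 + 4×4 + 11×3 + 3×2 = 105
Red: 5×4 + 18×3 + 3×4 + 4×3 + 11×4 + 3×1 = 145
Yellow: 5×3 + 18×4 + 3×1 + 4×2 + 11×2 + 3×4 = 132
Purple: 5×2 + 18×1 + 3×2 + 4×1 + 11×1 + 3×3 = 58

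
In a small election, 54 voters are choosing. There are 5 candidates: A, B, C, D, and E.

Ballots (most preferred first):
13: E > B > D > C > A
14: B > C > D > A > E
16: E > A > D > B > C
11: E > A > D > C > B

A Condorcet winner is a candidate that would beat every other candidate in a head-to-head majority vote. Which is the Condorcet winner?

E

E vs A: 40–14
E vs B: 40–14
E vs C: 40–14
E vs D: 40–14
E beats every other candidate.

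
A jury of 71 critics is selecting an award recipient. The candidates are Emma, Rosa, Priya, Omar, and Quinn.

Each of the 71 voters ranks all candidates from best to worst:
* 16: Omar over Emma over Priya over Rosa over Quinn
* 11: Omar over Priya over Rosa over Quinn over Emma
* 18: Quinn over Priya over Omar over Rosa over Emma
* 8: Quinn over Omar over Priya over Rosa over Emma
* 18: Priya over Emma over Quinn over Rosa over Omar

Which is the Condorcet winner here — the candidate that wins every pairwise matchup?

Priya vs Emma: 55–16
Priya vs Rosa: 71–0
Priya vs Omar: 36–35
Priya vs Quinn: 45–26
Priya beats every other candidate.

Priya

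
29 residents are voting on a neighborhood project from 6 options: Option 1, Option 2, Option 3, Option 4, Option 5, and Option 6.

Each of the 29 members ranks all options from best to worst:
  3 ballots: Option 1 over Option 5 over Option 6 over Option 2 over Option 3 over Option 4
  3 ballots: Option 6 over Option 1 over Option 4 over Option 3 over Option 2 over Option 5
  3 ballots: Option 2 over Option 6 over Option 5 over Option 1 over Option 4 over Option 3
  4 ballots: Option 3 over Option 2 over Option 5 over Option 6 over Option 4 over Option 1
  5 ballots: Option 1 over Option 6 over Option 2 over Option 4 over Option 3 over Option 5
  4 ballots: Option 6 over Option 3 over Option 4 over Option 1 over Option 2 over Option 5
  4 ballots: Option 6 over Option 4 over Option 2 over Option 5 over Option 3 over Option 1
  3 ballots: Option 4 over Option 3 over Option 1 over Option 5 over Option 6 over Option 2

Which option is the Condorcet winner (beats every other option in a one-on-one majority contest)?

Option 6

Option 6 vs Option 1: 18–11
Option 6 vs Option 2: 22–7
Option 6 vs Option 3: 22–7
Option 6 vs Option 4: 26–3
Option 6 vs Option 5: 19–10
Option 6 beats every other option.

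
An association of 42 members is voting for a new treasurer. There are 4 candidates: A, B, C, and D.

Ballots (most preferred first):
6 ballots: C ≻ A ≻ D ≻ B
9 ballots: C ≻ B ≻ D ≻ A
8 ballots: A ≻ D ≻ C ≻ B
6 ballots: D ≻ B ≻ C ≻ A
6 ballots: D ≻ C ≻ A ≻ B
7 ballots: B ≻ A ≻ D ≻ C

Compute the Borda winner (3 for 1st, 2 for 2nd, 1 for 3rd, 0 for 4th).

A: 6×2 + 9×0 + 8×3 + 6×0 + 6×1 + 7×2 = 56
B: 6×0 + 9×2 + 8×0 + 6×2 + 6×0 + 7×3 = 51
C: 6×3 + 9×3 + 8×1 + 6×1 + 6×2 + 7×0 = 71
D: 6×1 + 9×1 + 8×2 + 6×3 + 6×3 + 7×1 = 74

D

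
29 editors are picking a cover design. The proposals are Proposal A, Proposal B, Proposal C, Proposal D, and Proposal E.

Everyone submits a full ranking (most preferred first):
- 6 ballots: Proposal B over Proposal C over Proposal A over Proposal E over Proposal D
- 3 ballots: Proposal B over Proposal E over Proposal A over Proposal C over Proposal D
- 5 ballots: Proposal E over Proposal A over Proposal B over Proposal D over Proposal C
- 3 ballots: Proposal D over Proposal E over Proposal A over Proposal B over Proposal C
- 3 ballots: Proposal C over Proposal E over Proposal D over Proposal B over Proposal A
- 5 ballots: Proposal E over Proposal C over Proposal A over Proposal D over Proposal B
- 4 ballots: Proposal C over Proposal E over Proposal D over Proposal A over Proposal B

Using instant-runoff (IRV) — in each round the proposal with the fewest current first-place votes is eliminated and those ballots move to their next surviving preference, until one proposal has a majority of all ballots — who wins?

Proposal E

Round 1: Proposal A 0, Proposal B 9, Proposal C 7, Proposal D 3, Proposal E 10. Proposal A eliminated.
Round 2: Proposal B 9, Proposal C 7, Proposal D 3, Proposal E 10. Proposal D eliminated.
Round 3: Proposal B 9, Proposal C 7, Proposal E 13. Proposal C eliminated.
Round 4: Proposal B 9, Proposal E 20. Proposal E has a majority (≥15).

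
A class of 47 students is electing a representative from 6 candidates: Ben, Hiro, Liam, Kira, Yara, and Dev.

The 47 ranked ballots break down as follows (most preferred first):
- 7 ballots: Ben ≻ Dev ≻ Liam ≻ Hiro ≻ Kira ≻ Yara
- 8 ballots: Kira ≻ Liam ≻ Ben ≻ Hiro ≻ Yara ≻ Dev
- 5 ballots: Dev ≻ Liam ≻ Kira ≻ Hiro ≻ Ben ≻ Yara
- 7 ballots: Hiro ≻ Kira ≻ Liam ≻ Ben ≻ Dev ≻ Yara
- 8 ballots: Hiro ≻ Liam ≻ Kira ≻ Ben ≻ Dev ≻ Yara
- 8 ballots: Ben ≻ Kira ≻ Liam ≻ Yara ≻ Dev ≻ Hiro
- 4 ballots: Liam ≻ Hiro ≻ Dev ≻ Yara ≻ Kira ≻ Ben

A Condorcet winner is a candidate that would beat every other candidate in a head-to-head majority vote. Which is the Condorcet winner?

Liam

Liam vs Ben: 32–15
Liam vs Hiro: 32–15
Liam vs Kira: 24–23
Liam vs Yara: 47–0
Liam vs Dev: 35–12
Liam beats every other candidate.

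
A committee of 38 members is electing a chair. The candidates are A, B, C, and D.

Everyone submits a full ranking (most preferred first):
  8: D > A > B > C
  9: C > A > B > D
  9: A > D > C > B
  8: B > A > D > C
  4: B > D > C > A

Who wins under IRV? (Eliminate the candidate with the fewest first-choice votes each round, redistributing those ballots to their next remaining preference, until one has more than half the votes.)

A

Round 1: A 9, B 12, C 9, D 8. D eliminated.
Round 2: A 17, B 12, C 9. C eliminated.
Round 3: A 26, B 12. A has a majority (≥20).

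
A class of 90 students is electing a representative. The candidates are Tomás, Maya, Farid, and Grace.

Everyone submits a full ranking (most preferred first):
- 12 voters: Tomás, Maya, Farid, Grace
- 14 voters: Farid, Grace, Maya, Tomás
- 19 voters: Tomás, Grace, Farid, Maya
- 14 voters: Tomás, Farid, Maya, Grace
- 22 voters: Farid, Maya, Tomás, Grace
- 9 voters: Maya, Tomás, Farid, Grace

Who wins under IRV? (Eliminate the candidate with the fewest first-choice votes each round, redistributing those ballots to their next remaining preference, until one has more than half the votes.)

Round 1: Tomás 45, Maya 9, Farid 36, Grace 0. Grace eliminated.
Round 2: Tomás 45, Maya 9, Farid 36. Maya eliminated.
Round 3: Tomás 54, Farid 36. Tomás has a majority (≥46).

Tomás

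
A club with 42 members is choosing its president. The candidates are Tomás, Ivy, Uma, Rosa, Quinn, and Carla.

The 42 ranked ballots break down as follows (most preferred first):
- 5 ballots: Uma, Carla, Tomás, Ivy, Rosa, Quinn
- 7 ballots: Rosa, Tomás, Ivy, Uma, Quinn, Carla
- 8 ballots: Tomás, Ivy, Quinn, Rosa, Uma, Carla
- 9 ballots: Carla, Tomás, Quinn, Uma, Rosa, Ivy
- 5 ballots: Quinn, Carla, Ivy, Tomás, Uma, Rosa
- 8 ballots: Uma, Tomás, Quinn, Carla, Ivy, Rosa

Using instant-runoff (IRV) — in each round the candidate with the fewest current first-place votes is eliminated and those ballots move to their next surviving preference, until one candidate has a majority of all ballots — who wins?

Tomás

Round 1: Tomás 8, Ivy 0, Uma 13, Rosa 7, Quinn 5, Carla 9. Ivy eliminated.
Round 2: Tomás 8, Uma 13, Rosa 7, Quinn 5, Carla 9. Quinn eliminated.
Round 3: Tomás 8, Uma 13, Rosa 7, Carla 14. Rosa eliminated.
Round 4: Tomás 15, Uma 13, Carla 14. Uma eliminated.
Round 5: Tomás 23, Carla 19. Tomás has a majority (≥22).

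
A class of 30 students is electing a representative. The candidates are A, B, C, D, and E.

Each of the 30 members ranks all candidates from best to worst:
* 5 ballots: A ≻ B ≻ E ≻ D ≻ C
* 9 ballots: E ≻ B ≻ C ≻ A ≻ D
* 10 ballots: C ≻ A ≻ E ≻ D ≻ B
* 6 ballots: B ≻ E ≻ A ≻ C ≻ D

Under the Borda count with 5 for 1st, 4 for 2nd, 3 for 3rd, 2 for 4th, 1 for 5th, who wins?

E

A: 5×5 + 9×2 + 10×4 + 6×3 = 101
B: 5×4 + 9×4 + 10×1 + 6×5 = 96
C: 5×1 + 9×3 + 10×5 + 6×2 = 94
D: 5×2 + 9×1 + 10×2 + 6×1 = 45
E: 5×3 + 9×5 + 10×3 + 6×4 = 114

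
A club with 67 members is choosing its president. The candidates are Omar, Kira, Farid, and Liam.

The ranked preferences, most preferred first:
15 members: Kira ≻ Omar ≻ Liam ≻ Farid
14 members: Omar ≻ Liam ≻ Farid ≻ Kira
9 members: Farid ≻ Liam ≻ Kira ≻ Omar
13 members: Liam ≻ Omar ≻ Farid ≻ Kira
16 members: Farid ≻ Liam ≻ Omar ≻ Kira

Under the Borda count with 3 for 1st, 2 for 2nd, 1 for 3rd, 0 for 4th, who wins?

Omar: 15×2 + 14×3 + 9×0 + 13×2 + 16×1 = 114
Kira: 15×3 + 14×0 + 9×1 + 13×0 + 16×0 = 54
Farid: 15×0 + 14×1 + 9×3 + 13×1 + 16×3 = 102
Liam: 15×1 + 14×2 + 9×2 + 13×3 + 16×2 = 132

Liam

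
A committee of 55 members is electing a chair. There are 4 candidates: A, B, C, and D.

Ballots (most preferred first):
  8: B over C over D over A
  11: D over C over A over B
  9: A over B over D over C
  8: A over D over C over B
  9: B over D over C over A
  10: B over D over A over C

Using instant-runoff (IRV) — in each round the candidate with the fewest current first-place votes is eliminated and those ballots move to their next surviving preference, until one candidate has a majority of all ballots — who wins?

A

Round 1: A 17, B 27, C 0, D 11. C eliminated.
Round 2: A 17, B 27, D 11. D eliminated.
Round 3: A 28, B 27. A has a majority (≥28).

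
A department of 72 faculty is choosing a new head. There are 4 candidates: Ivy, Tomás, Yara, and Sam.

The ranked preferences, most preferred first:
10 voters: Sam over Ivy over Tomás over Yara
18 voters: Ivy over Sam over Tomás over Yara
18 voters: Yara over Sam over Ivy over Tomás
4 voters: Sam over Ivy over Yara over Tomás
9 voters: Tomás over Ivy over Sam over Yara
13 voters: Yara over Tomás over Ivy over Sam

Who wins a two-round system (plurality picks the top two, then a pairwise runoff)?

Round 1 first-place votes: Ivy 18, Tomás 9, Yara 31, Sam 14. Yara and Ivy advance.
Runoff: Yara is ranked above Ivy on 31 ballots, Ivy above Yara on 41.

Ivy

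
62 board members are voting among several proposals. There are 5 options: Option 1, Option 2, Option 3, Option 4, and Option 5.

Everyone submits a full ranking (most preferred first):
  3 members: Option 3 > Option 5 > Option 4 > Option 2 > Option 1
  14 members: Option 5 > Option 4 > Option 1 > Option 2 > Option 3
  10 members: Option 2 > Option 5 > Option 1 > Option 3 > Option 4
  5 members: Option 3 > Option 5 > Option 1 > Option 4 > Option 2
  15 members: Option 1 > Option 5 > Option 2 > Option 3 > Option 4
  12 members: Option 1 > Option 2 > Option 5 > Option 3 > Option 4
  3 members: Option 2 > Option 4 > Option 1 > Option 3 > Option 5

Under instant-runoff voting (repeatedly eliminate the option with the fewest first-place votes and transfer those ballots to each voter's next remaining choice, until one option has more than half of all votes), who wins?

Round 1: Option 1 27, Option 2 13, Option 3 8, Option 4 0, Option 5 14. Option 4 eliminated.
Round 2: Option 1 27, Option 2 13, Option 3 8, Option 5 14. Option 3 eliminated.
Round 3: Option 1 27, Option 2 13, Option 5 22. Option 2 eliminated.
Round 4: Option 1 30, Option 5 32. Option 5 has a majority (≥32).

Option 5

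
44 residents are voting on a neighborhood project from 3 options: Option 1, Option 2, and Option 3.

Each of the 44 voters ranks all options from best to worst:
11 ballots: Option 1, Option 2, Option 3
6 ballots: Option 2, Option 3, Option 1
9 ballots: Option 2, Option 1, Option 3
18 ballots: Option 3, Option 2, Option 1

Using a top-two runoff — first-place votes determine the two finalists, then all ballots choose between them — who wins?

Round 1 first-place votes: Option 1 11, Option 2 15, Option 3 18. Option 3 and Option 2 advance.
Runoff: Option 3 is ranked above Option 2 on 18 ballots, Option 2 above Option 3 on 26.

Option 2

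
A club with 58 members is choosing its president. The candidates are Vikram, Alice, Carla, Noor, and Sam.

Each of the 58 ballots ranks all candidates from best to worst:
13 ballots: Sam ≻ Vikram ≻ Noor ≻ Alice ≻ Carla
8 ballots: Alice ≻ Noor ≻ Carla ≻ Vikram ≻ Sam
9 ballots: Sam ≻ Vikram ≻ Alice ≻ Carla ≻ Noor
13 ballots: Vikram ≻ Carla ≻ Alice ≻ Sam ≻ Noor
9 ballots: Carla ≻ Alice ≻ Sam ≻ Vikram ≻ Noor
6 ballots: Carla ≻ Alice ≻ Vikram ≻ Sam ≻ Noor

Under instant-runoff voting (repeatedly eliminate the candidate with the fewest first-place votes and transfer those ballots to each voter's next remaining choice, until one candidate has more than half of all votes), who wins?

Carla

Round 1: Vikram 13, Alice 8, Carla 15, Noor 0, Sam 22. Noor eliminated.
Round 2: Vikram 13, Alice 8, Carla 15, Sam 22. Alice eliminated.
Round 3: Vikram 13, Carla 23, Sam 22. Vikram eliminated.
Round 4: Carla 36, Sam 22. Carla has a majority (≥30).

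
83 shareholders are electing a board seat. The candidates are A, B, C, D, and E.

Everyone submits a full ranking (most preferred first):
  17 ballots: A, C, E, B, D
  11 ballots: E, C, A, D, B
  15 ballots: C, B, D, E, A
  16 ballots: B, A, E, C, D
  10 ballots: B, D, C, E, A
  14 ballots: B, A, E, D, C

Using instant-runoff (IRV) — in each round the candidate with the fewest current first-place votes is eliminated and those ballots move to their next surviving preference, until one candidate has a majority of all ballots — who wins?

Round 1: A 17, B 40, C 15, D 0, E 11. D eliminated.
Round 2: A 17, B 40, C 15, E 11. E eliminated.
Round 3: A 17, B 40, C 26. A eliminated.
Round 4: B 40, C 43. C has a majority (≥42).

C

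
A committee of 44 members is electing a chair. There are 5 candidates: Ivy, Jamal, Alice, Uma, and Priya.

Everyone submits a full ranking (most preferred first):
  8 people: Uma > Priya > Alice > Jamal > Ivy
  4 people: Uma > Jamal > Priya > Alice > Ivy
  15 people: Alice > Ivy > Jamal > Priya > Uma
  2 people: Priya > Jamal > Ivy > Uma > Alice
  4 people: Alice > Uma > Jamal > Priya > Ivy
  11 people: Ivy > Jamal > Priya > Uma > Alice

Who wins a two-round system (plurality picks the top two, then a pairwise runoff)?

Round 1 first-place votes: Ivy 11, Jamal 0, Alice 19, Uma 12, Priya 2. Alice and Uma advance.
Runoff: Alice is ranked above Uma on 19 ballots, Uma above Alice on 25.

Uma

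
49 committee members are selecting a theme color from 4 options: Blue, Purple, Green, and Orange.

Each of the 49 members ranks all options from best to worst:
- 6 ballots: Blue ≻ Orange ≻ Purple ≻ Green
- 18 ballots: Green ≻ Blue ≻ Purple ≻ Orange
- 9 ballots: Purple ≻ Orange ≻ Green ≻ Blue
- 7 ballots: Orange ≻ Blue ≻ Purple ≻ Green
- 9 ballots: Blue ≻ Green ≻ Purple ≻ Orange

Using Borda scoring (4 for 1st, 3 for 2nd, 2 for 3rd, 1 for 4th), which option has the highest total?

Blue: 6×4 + 18×3 + 9×1 + 7×3 + 9×4 = 144
Purple: 6×2 + 18×2 + 9×4 + 7×2 + 9×2 = 116
Green: 6×1 + 18×4 + 9×2 + 7×1 + 9×3 = 130
Orange: 6×3 + 18×1 + 9×3 + 7×4 + 9×1 = 100

Blue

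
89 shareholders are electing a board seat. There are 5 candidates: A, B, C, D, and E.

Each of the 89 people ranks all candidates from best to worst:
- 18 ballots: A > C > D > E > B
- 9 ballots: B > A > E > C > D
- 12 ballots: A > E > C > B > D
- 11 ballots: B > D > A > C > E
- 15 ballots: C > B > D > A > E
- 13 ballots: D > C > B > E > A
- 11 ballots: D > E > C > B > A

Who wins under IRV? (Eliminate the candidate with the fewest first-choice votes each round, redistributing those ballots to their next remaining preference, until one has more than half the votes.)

B

Round 1: A 30, B 20, C 15, D 24, E 0. E eliminated.
Round 2: A 30, B 20, C 15, D 24. C eliminated.
Round 3: A 30, B 35, D 24. D eliminated.
Round 4: A 30, B 59. B has a majority (≥45).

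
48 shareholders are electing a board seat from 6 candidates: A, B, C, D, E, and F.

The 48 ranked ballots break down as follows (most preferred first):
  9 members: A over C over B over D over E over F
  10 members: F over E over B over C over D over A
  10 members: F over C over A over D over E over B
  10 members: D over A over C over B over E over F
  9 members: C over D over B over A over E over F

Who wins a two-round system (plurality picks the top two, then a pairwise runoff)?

D

Round 1 first-place votes: A 9, B 0, C 9, D 10, E 0, F 20. F and D advance.
Runoff: F is ranked above D on 20 ballots, D above F on 28.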